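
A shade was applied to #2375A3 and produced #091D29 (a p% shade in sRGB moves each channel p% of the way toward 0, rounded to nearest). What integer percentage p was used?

75%

#2375A3 is rgb(35, 117, 163); #091D29 is rgb(9, 29, 41).
On the B channel (widest range): 41 ≈ 163 + (p/100)(0 − 163), so p ≈ 100×(41 − 163)/(0 − 163) = -12200/-163 = 74.85.
p = 75 reproduces all three channels after rounding.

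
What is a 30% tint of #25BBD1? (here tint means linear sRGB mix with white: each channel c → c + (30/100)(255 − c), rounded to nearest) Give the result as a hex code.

#66CFDF

#25BBD1 is rgb(37, 187, 209).
Lerp each channel 30% toward 255:
  R: 37 + 0.3×(255−37) = 37 + 65.4 = 102.4 → 102
  G: 187 + 0.3×(255−187) = 187 + 20.4 = 207.4 → 207
  B: 209 + 0.3×(255−209) = 209 + 13.8 = 222.8 → 223
rgb(102, 207, 223) = #66CFDF.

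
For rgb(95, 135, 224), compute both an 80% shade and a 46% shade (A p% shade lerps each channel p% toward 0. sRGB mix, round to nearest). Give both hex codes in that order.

80% shade:
  R: 95 + 0.8×(0−95) = 95 − 76 = 19 → 19
  G: 135 − 108 = 27 → 27
  B: 224 + 0.8×(0−224) = 224 − 179.2 = 44.8 → 45
  → #131B2D
46% shade:
  R: 95 − 43.7 = 51.3 → 51
  G: 135 + 0.46×(0−135) = 135 − 62.1 = 72.9 → 73
  B: 224 − 103.04 = 120.96 → 121
  → #334979

#131B2D, #334979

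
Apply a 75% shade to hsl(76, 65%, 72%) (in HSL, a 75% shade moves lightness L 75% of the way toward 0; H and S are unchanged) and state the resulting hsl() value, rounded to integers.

L moves 75% from 72 toward 0: 72 − 54 = 18 → 18.
H and S are unchanged.

hsl(76, 65%, 18%)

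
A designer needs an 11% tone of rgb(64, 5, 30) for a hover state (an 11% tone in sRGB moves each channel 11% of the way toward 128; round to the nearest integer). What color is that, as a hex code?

#471329

Per channel, c → c + 0.11(128 − c):
  R: 64 + 7.04 = 71.04 → 71
  G: 5 + 0.11×(128−5) = 5 + 13.53 = 18.53 → 19
  B: 30 + 10.78 = 40.78 → 41
rgb(71, 19, 41) = #471329.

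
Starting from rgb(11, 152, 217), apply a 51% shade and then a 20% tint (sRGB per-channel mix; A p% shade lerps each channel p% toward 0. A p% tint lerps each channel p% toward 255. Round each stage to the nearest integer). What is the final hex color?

Lerp each channel 51% toward 0:
  R: 11 + 0.51×(0−11) = 11 − 5.61 = 5.39 → 5
  G: 152 + 0.51×(0−152) = 152 − 77.52 = 74.48 → 74
  B: 217 + 0.51×(0−217) = 217 − 110.67 = 106.33 → 106
After the shade: rgb(5, 74, 106) = #054A6A.
Lerp each channel 20% toward 255:
  R: 5 + 0.2×(255−5) = 5 + 50 = 55 → 55
  G: 74 + 0.2×(255−74) = 74 + 36.2 = 110.2 → 110
  B: 106 + 0.2×(255−106) = 106 + 29.8 = 135.8 → 136
rgb(55, 110, 136) = #376E88.

#376E88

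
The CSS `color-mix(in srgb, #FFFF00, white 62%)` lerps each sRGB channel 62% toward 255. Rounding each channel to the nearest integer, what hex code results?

#FFFF9E

#FFFF00 is rgb(255, 255, 0).
Lerp each channel 62% toward 255:
  R: 255 + 0.62×(255−255) = 255 + 0 = 255 → 255
  G: 255 + 0.62×(255−255) = 255 + 0 = 255 → 255
  B: 0 + 158.1 = 158.1 → 158
rgb(255, 255, 158) = #FFFF9E.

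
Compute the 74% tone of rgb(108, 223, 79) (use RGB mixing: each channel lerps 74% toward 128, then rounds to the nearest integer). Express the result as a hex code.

A 74% tone moves each channel 74% toward 128:
  R: 108 + 0.74×(128−108) = 108 + 14.8 = 122.8 → 123
  G: 223 − 70.3 = 152.7 → 153
  B: 79 + 0.74×(128−79) = 79 + 36.26 = 115.26 → 115
rgb(123, 153, 115) = #7b9973.

#7b9973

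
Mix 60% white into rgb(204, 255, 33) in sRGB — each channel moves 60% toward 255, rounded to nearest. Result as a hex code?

Lerp each channel 60% toward 255:
  R: 204 + 0.6×(255−204) = 204 + 30.6 = 234.6 → 235
  G: 255 + 0.6×(255−255) = 255 + 0 = 255 → 255
  B: 33 + 0.6×(255−33) = 33 + 133.2 = 166.2 → 166
rgb(235, 255, 166) = #ebffa6.

#ebffa6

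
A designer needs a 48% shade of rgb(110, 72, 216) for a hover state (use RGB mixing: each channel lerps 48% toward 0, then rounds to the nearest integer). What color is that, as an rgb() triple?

rgb(57, 37, 112)

Per channel, c → c + 0.48(0 − c):
  R: 110 + 0.48×(0−110) = 110 − 52.8 = 57.2 → 57
  G: 72 + 0.48×(0−72) = 72 − 34.56 = 37.44 → 37
  B: 216 + 0.48×(0−216) = 216 − 103.68 = 112.32 → 112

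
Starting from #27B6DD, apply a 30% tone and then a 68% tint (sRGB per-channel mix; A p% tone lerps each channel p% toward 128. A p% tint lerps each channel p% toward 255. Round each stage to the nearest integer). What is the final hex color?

#C3E3EB

#27B6DD is rgb(39, 182, 221).
Lerp each channel 30% toward 128:
  R: 39 + 0.3×(128−39) = 39 + 26.7 = 65.7 → 66
  G: 182 + 0.3×(128−182) = 182 − 16.2 = 165.8 → 166
  B: 221 − 27.9 = 193.1 → 193
After the tone: rgb(66, 166, 193) = #42A6C1.
A 68% tint moves each channel 68% toward 255:
  R: 66 + 128.52 = 194.52 → 195
  G: 166 + 0.68×(255−166) = 166 + 60.52 = 226.52 → 227
  B: 193 + 0.68×(255−193) = 193 + 42.16 = 235.16 → 235
rgb(195, 227, 235) = #C3E3EB.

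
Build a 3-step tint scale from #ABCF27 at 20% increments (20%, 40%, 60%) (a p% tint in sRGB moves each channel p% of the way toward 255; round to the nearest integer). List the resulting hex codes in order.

#ABCF27 is rgb(171, 207, 39).
20%: (171 + 16.8 = 187.8→188, 207 + 9.6 = 216.6→217, 39 + 43.2 = 82.2→82) → #BCD952
40%: (171 + 33.6 = 204.6→205, 207 + 19.2 = 226.2→226, 39 + 86.4 = 125.4→125) → #CDE27D
60%: (171 + 50.4 = 221.4→221, 207 + 28.8 = 235.8→236, 39 + 129.6 = 168.6→169) → #DDECA9

#BCD952, #CDE27D, #DDECA9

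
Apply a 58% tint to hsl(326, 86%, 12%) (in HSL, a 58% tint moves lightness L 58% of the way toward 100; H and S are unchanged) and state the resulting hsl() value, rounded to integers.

L moves 58% from 12 toward 100: 12 + 51.04 = 63.04 → 63.
H and S are unchanged.

hsl(326, 86%, 63%)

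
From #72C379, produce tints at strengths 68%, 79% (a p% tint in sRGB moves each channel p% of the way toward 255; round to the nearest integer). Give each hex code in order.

#D2ECD4, #E1F2E3

#72C379 is rgb(114, 195, 121).
68%: (114 + 95.88 = 209.88→210, 195 + 40.8 = 235.8→236, 121 + 91.12 = 212.12→212) → #D2ECD4
79%: (114 + 111.39 = 225.39→225, 195 + 47.4 = 242.4→242, 121 + 105.86 = 226.86→227) → #E1F2E3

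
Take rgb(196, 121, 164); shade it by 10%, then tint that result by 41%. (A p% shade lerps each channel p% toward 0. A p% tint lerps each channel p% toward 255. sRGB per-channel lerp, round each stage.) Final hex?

#D0A9C0

Lerp each channel 10% toward 0:
  R: 196 + 0.1×(0−196) = 196 − 19.6 = 176.4 → 176
  G: 121 + 0.1×(0−121) = 121 − 12.1 = 108.9 → 109
  B: 164 − 16.4 = 147.6 → 148
After the shade: rgb(176, 109, 148) = #B06D94.
Per channel, c → c + 0.41(255 − c):
  R: 176 + 0.41×(255−176) = 176 + 32.39 = 208.39 → 208
  G: 109 + 0.41×(255−109) = 109 + 59.86 = 168.86 → 169
  B: 148 + 0.41×(255−148) = 148 + 43.87 = 191.87 → 192
rgb(208, 169, 192) = #D0A9C0.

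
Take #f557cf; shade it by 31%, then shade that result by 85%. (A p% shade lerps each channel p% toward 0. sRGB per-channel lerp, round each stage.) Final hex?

#190915

#f557cf is rgb(245, 87, 207).
A 31% shade moves each channel 31% toward 0:
  R: 245 − 75.95 = 169.05 → 169
  G: 87 + 0.31×(0−87) = 87 − 26.97 = 60.03 → 60
  B: 207 − 64.17 = 142.83 → 143
After the shade: rgb(169, 60, 143) = #a93c8f.
Lerp each channel 85% toward 0:
  R: 169 − 143.65 = 25.35 → 25
  G: 60 − 51 = 9 → 9
  B: 143 + 0.85×(0−143) = 143 − 121.55 = 21.45 → 21
rgb(25, 9, 21) = #190915.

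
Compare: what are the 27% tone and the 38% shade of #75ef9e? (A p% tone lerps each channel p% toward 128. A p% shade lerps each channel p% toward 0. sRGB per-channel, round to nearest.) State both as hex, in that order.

#75ef9e is rgb(117, 239, 158).
27% tone:
  R: 117 + 0.27×(128−117) = 117 + 2.97 = 119.97 → 120
  G: 239 + 0.27×(128−239) = 239 − 29.97 = 209.03 → 209
  B: 158 − 8.1 = 149.9 → 150
  → #78d196
38% shade:
  R: 117 + 0.38×(0−117) = 117 − 44.46 = 72.54 → 73
  G: 239 + 0.38×(0−239) = 239 − 90.82 = 148.18 → 148
  B: 158 + 0.38×(0−158) = 158 − 60.04 = 97.96 → 98
  → #499462

#78d196, #499462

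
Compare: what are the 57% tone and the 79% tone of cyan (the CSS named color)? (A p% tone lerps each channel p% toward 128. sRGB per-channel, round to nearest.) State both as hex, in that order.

#49b7b7, #659b9b

CSS cyan is rgb(0, 255, 255).
57% tone:
  R: 0 + 72.96 = 72.96 → 73
  G: 255 − 72.39 = 182.61 → 183
  B: 255 − 72.39 = 182.61 → 183
  → #49b7b7
79% tone:
  R: 0 + 101.12 = 101.12 → 101
  G: 255 + 0.79×(128−255) = 255 − 100.33 = 154.67 → 155
  B: 255 + 0.79×(128−255) = 255 − 100.33 = 154.67 → 155
  → #659b9b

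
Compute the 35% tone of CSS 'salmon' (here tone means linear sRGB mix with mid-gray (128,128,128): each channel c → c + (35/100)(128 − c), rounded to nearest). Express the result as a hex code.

#CF8077

CSS salmon is rgb(250, 128, 114).
Per channel, c → c + 0.35(128 − c):
  R: 250 − 42.7 = 207.3 → 207
  G: 128 + 0.35×(128−128) = 128 + 0 = 128 → 128
  B: 114 + 0.35×(128−114) = 114 + 4.9 = 118.9 → 119
rgb(207, 128, 119) = #CF8077.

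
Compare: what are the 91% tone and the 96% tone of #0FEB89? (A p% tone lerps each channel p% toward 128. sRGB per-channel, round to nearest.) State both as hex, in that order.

#0FEB89 is rgb(15, 235, 137).
91% tone:
  R: 15 + 0.91×(128−15) = 15 + 102.83 = 117.83 → 118
  G: 235 + 0.91×(128−235) = 235 − 97.37 = 137.63 → 138
  B: 137 − 8.19 = 128.81 → 129
  → #768A81
96% tone:
  R: 15 + 0.96×(128−15) = 15 + 108.48 = 123.48 → 123
  G: 235 − 102.72 = 132.28 → 132
  B: 137 + 0.96×(128−137) = 137 − 8.64 = 128.36 → 128
  → #7B8480

#768A81, #7B8480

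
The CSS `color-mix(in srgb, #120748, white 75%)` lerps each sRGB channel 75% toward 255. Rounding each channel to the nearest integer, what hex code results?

#120748 is rgb(18, 7, 72).
Per channel, c → c + 0.75(255 − c):
  R: 18 + 0.75×(255−18) = 18 + 177.75 = 195.75 → 196
  G: 7 + 0.75×(255−7) = 7 + 186 = 193 → 193
  B: 72 + 137.25 = 209.25 → 209
rgb(196, 193, 209) = #c4c1d1.

#c4c1d1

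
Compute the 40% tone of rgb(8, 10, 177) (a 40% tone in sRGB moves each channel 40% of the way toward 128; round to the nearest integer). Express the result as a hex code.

#38399D

A 40% tone moves each channel 40% toward 128:
  R: 8 + 48 = 56 → 56
  G: 10 + 0.4×(128−10) = 10 + 47.2 = 57.2 → 57
  B: 177 + 0.4×(128−177) = 177 − 19.6 = 157.4 → 157
rgb(56, 57, 157) = #38399D.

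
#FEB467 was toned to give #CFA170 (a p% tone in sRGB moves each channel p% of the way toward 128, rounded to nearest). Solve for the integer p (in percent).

#FEB467 is rgb(254, 180, 103); #CFA170 is rgb(207, 161, 112).
On the R channel (widest range): 207 ≈ 254 + (p/100)(128 − 254), so p ≈ 100×(207 − 254)/(128 − 254) = -4700/-126 = 37.30.
p = 37 reproduces all three channels after rounding.

37%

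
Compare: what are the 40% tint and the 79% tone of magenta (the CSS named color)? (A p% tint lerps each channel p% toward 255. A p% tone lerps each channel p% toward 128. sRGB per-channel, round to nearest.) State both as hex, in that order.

#FF66FF, #9B659B

CSS magenta is rgb(255, 0, 255).
40% tint:
  R: 255 + 0.4×(255−255) = 255 + 0 = 255 → 255
  G: 0 + 0.4×(255−0) = 0 + 102 = 102 → 102
  B: 255 + 0.4×(255−255) = 255 + 0 = 255 → 255
  → #FF66FF
79% tone:
  R: 255 + 0.79×(128−255) = 255 − 100.33 = 154.67 → 155
  G: 0 + 101.12 = 101.12 → 101
  B: 255 − 100.33 = 154.67 → 155
  → #9B659B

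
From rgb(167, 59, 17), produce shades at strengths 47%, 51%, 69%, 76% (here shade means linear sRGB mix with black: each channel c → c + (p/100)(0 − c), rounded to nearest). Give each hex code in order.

47%: (167 − 78.49 = 88.51→89, 59 − 27.73 = 31.27→31, 17 − 7.99 = 9.01→9) → #591F09
51%: (167 − 85.17 = 81.83→82, 59 − 30.09 = 28.91→29, 17 − 8.67 = 8.33→8) → #521D08
69%: (167 − 115.23 = 51.77→52, 59 − 40.71 = 18.29→18, 17 − 11.73 = 5.27→5) → #341205
76%: (167 − 126.92 = 40.08→40, 59 − 44.84 = 14.16→14, 17 − 12.92 = 4.08→4) → #280E04

#591F09, #521D08, #341205, #280E04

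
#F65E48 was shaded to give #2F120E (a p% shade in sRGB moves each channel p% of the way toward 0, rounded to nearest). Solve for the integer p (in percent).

#F65E48 is rgb(246, 94, 72); #2F120E is rgb(47, 18, 14).
On the R channel (widest range): 47 ≈ 246 + (p/100)(0 − 246), so p ≈ 100×(47 − 246)/(0 − 246) = -19900/-246 = 80.89.
p = 81 reproduces all three channels after rounding.

81%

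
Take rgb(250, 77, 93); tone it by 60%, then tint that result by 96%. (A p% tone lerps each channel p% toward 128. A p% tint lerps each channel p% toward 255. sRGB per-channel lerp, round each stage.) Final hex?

#fcf9f9

Per channel, c → c + 0.6(128 − c):
  R: 250 + 0.6×(128−250) = 250 − 73.2 = 176.8 → 177
  G: 77 + 30.6 = 107.6 → 108
  B: 93 + 0.6×(128−93) = 93 + 21 = 114 → 114
After the tone: rgb(177, 108, 114) = #b16c72.
A 96% tint moves each channel 96% toward 255:
  R: 177 + 0.96×(255−177) = 177 + 74.88 = 251.88 → 252
  G: 108 + 141.12 = 249.12 → 249
  B: 114 + 0.96×(255−114) = 114 + 135.36 = 249.36 → 249
rgb(252, 249, 249) = #fcf9f9.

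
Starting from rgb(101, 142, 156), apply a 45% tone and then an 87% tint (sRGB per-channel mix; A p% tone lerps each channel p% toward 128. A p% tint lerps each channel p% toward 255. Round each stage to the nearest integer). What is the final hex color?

#edf0f0

Per channel, c → c + 0.45(128 − c):
  R: 101 + 0.45×(128−101) = 101 + 12.15 = 113.15 → 113
  G: 142 + 0.45×(128−142) = 142 − 6.3 = 135.7 → 136
  B: 156 − 12.6 = 143.4 → 143
After the tone: rgb(113, 136, 143) = #71888f.
An 87% tint moves each channel 87% toward 255:
  R: 113 + 0.87×(255−113) = 113 + 123.54 = 236.54 → 237
  G: 136 + 0.87×(255−136) = 136 + 103.53 = 239.53 → 240
  B: 143 + 97.44 = 240.44 → 240
rgb(237, 240, 240) = #edf0f0.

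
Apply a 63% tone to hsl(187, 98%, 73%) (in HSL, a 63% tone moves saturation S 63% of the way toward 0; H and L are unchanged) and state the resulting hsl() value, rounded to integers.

S moves 63% from 98 toward 0: 98 − 61.74 = 36.26 → 36.
H and L are unchanged.

hsl(187, 36%, 73%)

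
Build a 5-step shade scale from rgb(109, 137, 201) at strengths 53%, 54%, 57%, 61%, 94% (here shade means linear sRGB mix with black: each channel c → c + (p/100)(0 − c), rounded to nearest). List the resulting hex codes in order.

#33405E, #323F5C, #2F3B56, #2B354E, #07080C

53%: (109 − 57.77 = 51.23→51, 137 − 72.61 = 64.39→64, 201 − 106.53 = 94.47→94) → #33405E
54%: (109 − 58.86 = 50.14→50, 137 − 73.98 = 63.02→63, 201 − 108.54 = 92.46→92) → #323F5C
57%: (109 − 62.13 = 46.87→47, 137 − 78.09 = 58.91→59, 201 − 114.57 = 86.43→86) → #2F3B56
61%: (109 − 66.49 = 42.51→43, 137 − 83.57 = 53.43→53, 201 − 122.61 = 78.39→78) → #2B354E
94%: (109 − 102.46 = 6.54→7, 137 − 128.78 = 8.22→8, 201 − 188.94 = 12.06→12) → #07080C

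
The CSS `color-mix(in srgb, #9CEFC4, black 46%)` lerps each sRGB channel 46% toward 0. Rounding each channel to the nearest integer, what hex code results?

#54816A

#9CEFC4 is rgb(156, 239, 196).
Lerp each channel 46% toward 0:
  R: 156 − 71.76 = 84.24 → 84
  G: 239 − 109.94 = 129.06 → 129
  B: 196 − 90.16 = 105.84 → 106
rgb(84, 129, 106) = #54816A.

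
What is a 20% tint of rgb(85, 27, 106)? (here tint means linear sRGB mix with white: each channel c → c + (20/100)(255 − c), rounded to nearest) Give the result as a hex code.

#774988

Per channel, c → c + 0.2(255 − c):
  R: 85 + 0.2×(255−85) = 85 + 34 = 119 → 119
  G: 27 + 0.2×(255−27) = 27 + 45.6 = 72.6 → 73
  B: 106 + 0.2×(255−106) = 106 + 29.8 = 135.8 → 136
rgb(119, 73, 136) = #774988.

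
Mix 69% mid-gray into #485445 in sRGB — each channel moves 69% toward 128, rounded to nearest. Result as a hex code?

#6F726E

#485445 is rgb(72, 84, 69).
Per channel, c → c + 0.69(128 − c):
  R: 72 + 0.69×(128−72) = 72 + 38.64 = 110.64 → 111
  G: 84 + 0.69×(128−84) = 84 + 30.36 = 114.36 → 114
  B: 69 + 0.69×(128−69) = 69 + 40.71 = 109.71 → 110
rgb(111, 114, 110) = #6F726E.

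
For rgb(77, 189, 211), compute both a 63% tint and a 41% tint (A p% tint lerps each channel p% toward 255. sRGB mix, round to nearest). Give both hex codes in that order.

63% tint:
  R: 77 + 0.63×(255−77) = 77 + 112.14 = 189.14 → 189
  G: 189 + 0.63×(255−189) = 189 + 41.58 = 230.58 → 231
  B: 211 + 0.63×(255−211) = 211 + 27.72 = 238.72 → 239
  → #bde7ef
41% tint:
  R: 77 + 72.98 = 149.98 → 150
  G: 189 + 0.41×(255−189) = 189 + 27.06 = 216.06 → 216
  B: 211 + 0.41×(255−211) = 211 + 18.04 = 229.04 → 229
  → #96d8e5

#bde7ef, #96d8e5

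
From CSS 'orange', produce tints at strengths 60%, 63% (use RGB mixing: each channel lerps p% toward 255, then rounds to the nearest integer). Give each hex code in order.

#ffdb99, #ffdea1

CSS orange is rgb(255, 165, 0).
60%: (255→255, 165 + 54 = 219→219, 0 + 153 = 153→153) → #ffdb99
63%: (255→255, 165 + 56.7 = 221.7→222, 0 + 160.65 = 160.65→161) → #ffdea1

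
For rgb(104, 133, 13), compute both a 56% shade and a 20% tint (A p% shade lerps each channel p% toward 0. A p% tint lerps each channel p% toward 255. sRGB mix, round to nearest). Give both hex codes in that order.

#2e3b06, #869d3d

56% shade:
  R: 104 + 0.56×(0−104) = 104 − 58.24 = 45.76 → 46
  G: 133 − 74.48 = 58.52 → 59
  B: 13 − 7.28 = 5.72 → 6
  → #2e3b06
20% tint:
  R: 104 + 0.2×(255−104) = 104 + 30.2 = 134.2 → 134
  G: 133 + 24.4 = 157.4 → 157
  B: 13 + 0.2×(255−13) = 13 + 48.4 = 61.4 → 61
  → #869d3d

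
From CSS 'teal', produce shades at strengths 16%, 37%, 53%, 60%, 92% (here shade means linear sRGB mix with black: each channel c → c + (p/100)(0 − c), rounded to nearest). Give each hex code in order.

#006C6C, #005151, #003C3C, #003333, #000A0A

CSS teal is rgb(0, 128, 128).
16%: (0→0, 128 − 20.48 = 107.52→108, 128 − 20.48 = 107.52→108) → #006C6C
37%: (0→0, 128 − 47.36 = 80.64→81, 128 − 47.36 = 80.64→81) → #005151
53%: (0→0, 128 − 67.84 = 60.16→60, 128 − 67.84 = 60.16→60) → #003C3C
60%: (0→0, 128 − 76.8 = 51.2→51, 128 − 76.8 = 51.2→51) → #003333
92%: (0→0, 128 − 117.76 = 10.24→10, 128 − 117.76 = 10.24→10) → #000A0A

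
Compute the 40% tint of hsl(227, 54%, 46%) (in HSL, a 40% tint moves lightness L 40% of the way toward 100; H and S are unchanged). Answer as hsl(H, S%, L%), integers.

L moves 40% from 46 toward 100: 46 + 21.6 = 67.6 → 68.
H and S are unchanged.

hsl(227, 54%, 68%)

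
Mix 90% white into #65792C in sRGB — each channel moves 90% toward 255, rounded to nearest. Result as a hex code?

#65792C is rgb(101, 121, 44).
Lerp each channel 90% toward 255:
  R: 101 + 0.9×(255−101) = 101 + 138.6 = 239.6 → 240
  G: 121 + 0.9×(255−121) = 121 + 120.6 = 241.6 → 242
  B: 44 + 0.9×(255−44) = 44 + 189.9 = 233.9 → 234
rgb(240, 242, 234) = #F0F2EA.

#F0F2EA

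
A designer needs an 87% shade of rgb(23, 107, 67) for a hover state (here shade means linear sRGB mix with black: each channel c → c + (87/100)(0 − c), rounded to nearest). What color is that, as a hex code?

#030e09

An 87% shade moves each channel 87% toward 0:
  R: 23 + 0.87×(0−23) = 23 − 20.01 = 2.99 → 3
  G: 107 − 93.09 = 13.91 → 14
  B: 67 − 58.29 = 8.71 → 9
rgb(3, 14, 9) = #030e09.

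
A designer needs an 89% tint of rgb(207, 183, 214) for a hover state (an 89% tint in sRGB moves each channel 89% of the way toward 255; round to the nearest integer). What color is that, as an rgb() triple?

rgb(250, 247, 250)

Lerp each channel 89% toward 255:
  R: 207 + 0.89×(255−207) = 207 + 42.72 = 249.72 → 250
  G: 183 + 0.89×(255−183) = 183 + 64.08 = 247.08 → 247
  B: 214 + 0.89×(255−214) = 214 + 36.49 = 250.49 → 250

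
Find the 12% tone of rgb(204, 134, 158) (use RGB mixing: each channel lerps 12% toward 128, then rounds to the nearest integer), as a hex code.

#c3859a

Per channel, c → c + 0.12(128 − c):
  R: 204 + 0.12×(128−204) = 204 − 9.12 = 194.88 → 195
  G: 134 + 0.12×(128−134) = 134 − 0.72 = 133.28 → 133
  B: 158 − 3.6 = 154.4 → 154
rgb(195, 133, 154) = #c3859a.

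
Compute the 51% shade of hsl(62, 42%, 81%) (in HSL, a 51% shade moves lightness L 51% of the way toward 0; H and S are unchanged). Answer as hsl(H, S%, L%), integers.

L moves 51% from 81 toward 0: 81 − 41.31 = 39.69 → 40.
H and S are unchanged.

hsl(62, 42%, 40%)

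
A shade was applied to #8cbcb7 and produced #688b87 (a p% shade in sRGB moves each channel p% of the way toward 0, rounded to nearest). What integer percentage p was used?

26%

#8cbcb7 is rgb(140, 188, 183); #688b87 is rgb(104, 139, 135).
On the G channel (widest range): 139 ≈ 188 + (p/100)(0 − 188), so p ≈ 100×(139 − 188)/(0 − 188) = -4900/-188 = 26.06.
p = 26 reproduces all three channels after rounding.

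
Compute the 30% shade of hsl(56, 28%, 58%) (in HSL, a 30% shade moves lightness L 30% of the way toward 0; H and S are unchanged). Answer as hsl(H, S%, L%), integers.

hsl(56, 28%, 41%)

L moves 30% from 58 toward 0: 58 − 17.4 = 40.6 → 41.
H and S are unchanged.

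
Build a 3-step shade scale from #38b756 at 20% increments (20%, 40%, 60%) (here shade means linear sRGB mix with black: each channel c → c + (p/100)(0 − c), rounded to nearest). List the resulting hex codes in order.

#2d9245, #226e34, #164922

#38b756 is rgb(56, 183, 86).
20%: (56 − 11.2 = 44.8→45, 183 − 36.6 = 146.4→146, 86 − 17.2 = 68.8→69) → #2d9245
40%: (56 − 22.4 = 33.6→34, 183 − 73.2 = 109.8→110, 86 − 34.4 = 51.6→52) → #226e34
60%: (56 − 33.6 = 22.4→22, 183 − 109.8 = 73.2→73, 86 − 51.6 = 34.4→34) → #164922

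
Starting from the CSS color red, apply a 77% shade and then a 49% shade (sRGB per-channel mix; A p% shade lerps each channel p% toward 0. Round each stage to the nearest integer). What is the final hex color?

CSS red is rgb(255, 0, 0).
Per channel, c → c + 0.77(0 − c):
  R: 255 + 0.77×(0−255) = 255 − 196.35 = 58.65 → 59
  G: 0 + 0.77×(0−0) = 0 + 0 = 0 → 0
  B: 0 + 0 = 0 → 0
After the shade: rgb(59, 0, 0) = #3b0000.
Lerp each channel 49% toward 0:
  R: 59 + 0.49×(0−59) = 59 − 28.91 = 30.09 → 30
  G: 0 + 0 = 0 → 0
  B: 0 + 0 = 0 → 0
rgb(30, 0, 0) = #1e0000.

#1e0000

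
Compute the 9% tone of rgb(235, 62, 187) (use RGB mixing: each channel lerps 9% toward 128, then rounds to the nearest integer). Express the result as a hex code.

A 9% tone moves each channel 9% toward 128:
  R: 235 − 9.63 = 225.37 → 225
  G: 62 + 0.09×(128−62) = 62 + 5.94 = 67.94 → 68
  B: 187 − 5.31 = 181.69 → 182
rgb(225, 68, 182) = #E144B6.

#E144B6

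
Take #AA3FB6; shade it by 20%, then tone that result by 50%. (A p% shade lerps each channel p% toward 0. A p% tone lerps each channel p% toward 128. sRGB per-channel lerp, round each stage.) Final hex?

#AA3FB6 is rgb(170, 63, 182).
Lerp each channel 20% toward 0:
  R: 170 + 0.2×(0−170) = 170 − 34 = 136 → 136
  G: 63 + 0.2×(0−63) = 63 − 12.6 = 50.4 → 50
  B: 182 + 0.2×(0−182) = 182 − 36.4 = 145.6 → 146
After the shade: rgb(136, 50, 146) = #883292.
Lerp each channel 50% toward 128:
  R: 136 − 4 = 132 → 132
  G: 50 + 39 = 89 → 89
  B: 146 + 0.5×(128−146) = 146 − 9 = 137 → 137
rgb(132, 89, 137) = #845989.

#845989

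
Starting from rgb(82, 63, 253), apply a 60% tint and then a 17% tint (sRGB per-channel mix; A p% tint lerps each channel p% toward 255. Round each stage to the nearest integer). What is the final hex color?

Per channel, c → c + 0.6(255 − c):
  R: 82 + 0.6×(255−82) = 82 + 103.8 = 185.8 → 186
  G: 63 + 0.6×(255−63) = 63 + 115.2 = 178.2 → 178
  B: 253 + 0.6×(255−253) = 253 + 1.2 = 254.2 → 254
After the tint: rgb(186, 178, 254) = #BAB2FE.
A 17% tint moves each channel 17% toward 255:
  R: 186 + 0.17×(255−186) = 186 + 11.73 = 197.73 → 198
  G: 178 + 13.09 = 191.09 → 191
  B: 254 + 0.17×(255−254) = 254 + 0.17 = 254.17 → 254
rgb(198, 191, 254) = #C6BFFE.

#C6BFFE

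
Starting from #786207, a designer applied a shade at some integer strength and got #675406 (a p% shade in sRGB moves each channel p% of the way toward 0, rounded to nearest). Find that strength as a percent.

14%

#786207 is rgb(120, 98, 7); #675406 is rgb(103, 84, 6).
On the R channel (widest range): 103 ≈ 120 + (p/100)(0 − 120), so p ≈ 100×(103 − 120)/(0 − 120) = -1700/-120 = 14.17.
p = 14 reproduces all three channels after rounding.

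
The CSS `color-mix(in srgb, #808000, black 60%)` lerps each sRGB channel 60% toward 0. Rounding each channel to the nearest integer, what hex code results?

#808000 is rgb(128, 128, 0).
A 60% shade moves each channel 60% toward 0:
  R: 128 − 76.8 = 51.2 → 51
  G: 128 − 76.8 = 51.2 → 51
  B: 0 + 0 = 0 → 0
rgb(51, 51, 0) = #333300.

#333300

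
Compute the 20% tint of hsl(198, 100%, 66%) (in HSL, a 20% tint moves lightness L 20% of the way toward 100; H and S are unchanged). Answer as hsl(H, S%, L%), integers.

L moves 20% from 66 toward 100: 66 + 6.8 = 72.8 → 73.
H and S are unchanged.

hsl(198, 100%, 73%)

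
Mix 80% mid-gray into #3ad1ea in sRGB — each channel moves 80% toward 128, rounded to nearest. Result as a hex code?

#729095

#3ad1ea is rgb(58, 209, 234).
An 80% tone moves each channel 80% toward 128:
  R: 58 + 0.8×(128−58) = 58 + 56 = 114 → 114
  G: 209 − 64.8 = 144.2 → 144
  B: 234 + 0.8×(128−234) = 234 − 84.8 = 149.2 → 149
rgb(114, 144, 149) = #729095.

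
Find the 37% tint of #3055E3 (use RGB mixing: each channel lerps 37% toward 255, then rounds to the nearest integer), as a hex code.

#7D94ED

#3055E3 is rgb(48, 85, 227).
A 37% tint moves each channel 37% toward 255:
  R: 48 + 76.59 = 124.59 → 125
  G: 85 + 0.37×(255−85) = 85 + 62.9 = 147.9 → 148
  B: 227 + 0.37×(255−227) = 227 + 10.36 = 237.36 → 237
rgb(125, 148, 237) = #7D94ED.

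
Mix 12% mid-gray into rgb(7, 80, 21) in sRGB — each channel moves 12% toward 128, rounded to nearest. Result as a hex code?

Lerp each channel 12% toward 128:
  R: 7 + 14.52 = 21.52 → 22
  G: 80 + 5.76 = 85.76 → 86
  B: 21 + 0.12×(128−21) = 21 + 12.84 = 33.84 → 34
rgb(22, 86, 34) = #165622.

#165622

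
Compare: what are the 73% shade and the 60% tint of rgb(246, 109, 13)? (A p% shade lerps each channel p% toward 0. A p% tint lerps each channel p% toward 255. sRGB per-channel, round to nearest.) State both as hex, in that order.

73% shade:
  R: 246 − 179.58 = 66.42 → 66
  G: 109 − 79.57 = 29.43 → 29
  B: 13 − 9.49 = 3.51 → 4
  → #421D04
60% tint:
  R: 246 + 0.6×(255−246) = 246 + 5.4 = 251.4 → 251
  G: 109 + 87.6 = 196.6 → 197
  B: 13 + 145.2 = 158.2 → 158
  → #FBC59E

#421D04, #FBC59E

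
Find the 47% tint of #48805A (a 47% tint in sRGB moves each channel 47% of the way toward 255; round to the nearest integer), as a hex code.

#48805A is rgb(72, 128, 90).
Per channel, c → c + 0.47(255 − c):
  R: 72 + 0.47×(255−72) = 72 + 86.01 = 158.01 → 158
  G: 128 + 59.69 = 187.69 → 188
  B: 90 + 0.47×(255−90) = 90 + 77.55 = 167.55 → 168
rgb(158, 188, 168) = #9EBCA8.

#9EBCA8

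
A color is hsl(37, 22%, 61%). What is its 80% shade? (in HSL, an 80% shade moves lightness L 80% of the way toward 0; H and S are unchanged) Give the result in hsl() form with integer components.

hsl(37, 22%, 12%)

L moves 80% from 61 toward 0: 61 − 48.8 = 12.2 → 12.
H and S are unchanged.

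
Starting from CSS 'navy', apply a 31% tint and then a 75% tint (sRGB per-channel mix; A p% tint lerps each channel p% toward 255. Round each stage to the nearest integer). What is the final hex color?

#D3D3E9

CSS navy is rgb(0, 0, 128).
A 31% tint moves each channel 31% toward 255:
  R: 0 + 79.05 = 79.05 → 79
  G: 0 + 0.31×(255−0) = 0 + 79.05 = 79.05 → 79
  B: 128 + 39.37 = 167.37 → 167
After the tint: rgb(79, 79, 167) = #4F4FA7.
Lerp each channel 75% toward 255:
  R: 79 + 132 = 211 → 211
  G: 79 + 132 = 211 → 211
  B: 167 + 0.75×(255−167) = 167 + 66 = 233 → 233
rgb(211, 211, 233) = #D3D3E9.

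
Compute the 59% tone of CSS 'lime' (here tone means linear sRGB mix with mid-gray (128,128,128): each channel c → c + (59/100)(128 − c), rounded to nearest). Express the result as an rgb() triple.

rgb(76, 180, 76)

CSS lime is rgb(0, 255, 0).
A 59% tone moves each channel 59% toward 128:
  R: 0 + 0.59×(128−0) = 0 + 75.52 = 75.52 → 76
  G: 255 − 74.93 = 180.07 → 180
  B: 0 + 0.59×(128−0) = 0 + 75.52 = 75.52 → 76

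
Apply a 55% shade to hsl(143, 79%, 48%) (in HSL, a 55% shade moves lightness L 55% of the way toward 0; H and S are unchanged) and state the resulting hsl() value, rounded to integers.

L moves 55% from 48 toward 0: 48 − 26.4 = 21.6 → 22.
H and S are unchanged.

hsl(143, 79%, 22%)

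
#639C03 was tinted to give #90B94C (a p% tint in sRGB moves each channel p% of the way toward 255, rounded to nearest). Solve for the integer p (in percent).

#639C03 is rgb(99, 156, 3); #90B94C is rgb(144, 185, 76).
On the B channel (widest range): 76 ≈ 3 + (p/100)(255 − 3), so p ≈ 100×(76 − 3)/(255 − 3) = 7300/252 = 28.97.
p = 29 reproduces all three channels after rounding.

29%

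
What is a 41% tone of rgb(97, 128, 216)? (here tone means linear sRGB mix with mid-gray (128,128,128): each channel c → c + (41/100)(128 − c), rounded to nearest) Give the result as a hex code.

#6e80b4

Lerp each channel 41% toward 128:
  R: 97 + 0.41×(128−97) = 97 + 12.71 = 109.71 → 110
  G: 128 + 0.41×(128−128) = 128 + 0 = 128 → 128
  B: 216 + 0.41×(128−216) = 216 − 36.08 = 179.92 → 180
rgb(110, 128, 180) = #6e80b4.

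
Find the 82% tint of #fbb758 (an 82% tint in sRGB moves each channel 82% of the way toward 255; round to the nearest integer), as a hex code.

#fef2e1

#fbb758 is rgb(251, 183, 88).
Lerp each channel 82% toward 255:
  R: 251 + 0.82×(255−251) = 251 + 3.28 = 254.28 → 254
  G: 183 + 59.04 = 242.04 → 242
  B: 88 + 0.82×(255−88) = 88 + 136.94 = 224.94 → 225
rgb(254, 242, 225) = #fef2e1.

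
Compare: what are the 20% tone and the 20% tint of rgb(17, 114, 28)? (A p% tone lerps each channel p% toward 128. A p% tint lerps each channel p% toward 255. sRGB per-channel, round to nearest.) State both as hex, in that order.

20% tone:
  R: 17 + 0.2×(128−17) = 17 + 22.2 = 39.2 → 39
  G: 114 + 0.2×(128−114) = 114 + 2.8 = 116.8 → 117
  B: 28 + 20 = 48 → 48
  → #277530
20% tint:
  R: 17 + 47.6 = 64.6 → 65
  G: 114 + 0.2×(255−114) = 114 + 28.2 = 142.2 → 142
  B: 28 + 45.4 = 73.4 → 73
  → #418e49

#277530, #418e49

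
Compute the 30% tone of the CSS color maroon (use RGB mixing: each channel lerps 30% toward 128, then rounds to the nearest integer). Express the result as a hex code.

CSS maroon is rgb(128, 0, 0).
Per channel, c → c + 0.3(128 − c):
  R: 128 + 0 = 128 → 128
  G: 0 + 0.3×(128−0) = 0 + 38.4 = 38.4 → 38
  B: 0 + 38.4 = 38.4 → 38
rgb(128, 38, 38) = #802626.

#802626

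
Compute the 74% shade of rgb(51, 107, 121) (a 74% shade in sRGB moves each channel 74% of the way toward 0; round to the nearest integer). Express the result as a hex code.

#0d1c1f

Per channel, c → c + 0.74(0 − c):
  R: 51 + 0.74×(0−51) = 51 − 37.74 = 13.26 → 13
  G: 107 + 0.74×(0−107) = 107 − 79.18 = 27.82 → 28
  B: 121 − 89.54 = 31.46 → 31
rgb(13, 28, 31) = #0d1c1f.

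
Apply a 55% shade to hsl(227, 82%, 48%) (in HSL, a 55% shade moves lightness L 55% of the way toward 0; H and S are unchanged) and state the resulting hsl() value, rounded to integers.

L moves 55% from 48 toward 0: 48 − 26.4 = 21.6 → 22.
H and S are unchanged.

hsl(227, 82%, 22%)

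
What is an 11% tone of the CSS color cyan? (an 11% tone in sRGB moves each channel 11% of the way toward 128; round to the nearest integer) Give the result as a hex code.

CSS cyan is rgb(0, 255, 255).
Per channel, c → c + 0.11(128 − c):
  R: 0 + 0.11×(128−0) = 0 + 14.08 = 14.08 → 14
  G: 255 − 13.97 = 241.03 → 241
  B: 255 − 13.97 = 241.03 → 241
rgb(14, 241, 241) = #0EF1F1.

#0EF1F1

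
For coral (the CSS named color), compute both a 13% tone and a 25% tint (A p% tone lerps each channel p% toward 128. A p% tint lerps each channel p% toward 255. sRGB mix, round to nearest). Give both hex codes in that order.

#EE7F56, #FF9F7C

CSS coral is rgb(255, 127, 80).
13% tone:
  R: 255 + 0.13×(128−255) = 255 − 16.51 = 238.49 → 238
  G: 127 + 0.13×(128−127) = 127 + 0.13 = 127.13 → 127
  B: 80 + 0.13×(128−80) = 80 + 6.24 = 86.24 → 86
  → #EE7F56
25% tint:
  R: 255 + 0.25×(255−255) = 255 + 0 = 255 → 255
  G: 127 + 32 = 159 → 159
  B: 80 + 0.25×(255−80) = 80 + 43.75 = 123.75 → 124
  → #FF9F7C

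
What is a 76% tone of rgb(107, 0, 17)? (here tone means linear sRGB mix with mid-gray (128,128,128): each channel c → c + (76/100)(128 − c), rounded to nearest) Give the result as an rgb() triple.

Per channel, c → c + 0.76(128 − c):
  R: 107 + 0.76×(128−107) = 107 + 15.96 = 122.96 → 123
  G: 0 + 97.28 = 97.28 → 97
  B: 17 + 84.36 = 101.36 → 101

rgb(123, 97, 101)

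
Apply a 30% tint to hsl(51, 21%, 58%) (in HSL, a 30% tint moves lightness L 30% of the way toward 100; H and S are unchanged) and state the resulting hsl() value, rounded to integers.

hsl(51, 21%, 71%)

L moves 30% from 58 toward 100: 58 + 12.6 = 70.6 → 71.
H and S are unchanged.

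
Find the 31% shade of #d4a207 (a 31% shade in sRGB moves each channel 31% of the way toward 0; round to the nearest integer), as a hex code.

#927005

#d4a207 is rgb(212, 162, 7).
Per channel, c → c + 0.31(0 − c):
  R: 212 − 65.72 = 146.28 → 146
  G: 162 − 50.22 = 111.78 → 112
  B: 7 + 0.31×(0−7) = 7 − 2.17 = 4.83 → 5
rgb(146, 112, 5) = #927005.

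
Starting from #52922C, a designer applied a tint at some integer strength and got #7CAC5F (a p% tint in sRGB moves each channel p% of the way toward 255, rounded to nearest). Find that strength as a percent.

#52922C is rgb(82, 146, 44); #7CAC5F is rgb(124, 172, 95).
On the B channel (widest range): 95 ≈ 44 + (p/100)(255 − 44), so p ≈ 100×(95 − 44)/(255 − 44) = 5100/211 = 24.17.
p = 24 reproduces all three channels after rounding.

24%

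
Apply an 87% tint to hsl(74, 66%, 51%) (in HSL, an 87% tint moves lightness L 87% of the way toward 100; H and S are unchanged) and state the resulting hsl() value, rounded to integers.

L moves 87% from 51 toward 100: 51 + 42.63 = 93.63 → 94.
H and S are unchanged.

hsl(74, 66%, 94%)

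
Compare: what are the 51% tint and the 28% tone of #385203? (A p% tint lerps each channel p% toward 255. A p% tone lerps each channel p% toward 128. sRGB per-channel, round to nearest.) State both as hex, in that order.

#385203 is rgb(56, 82, 3).
51% tint:
  R: 56 + 101.49 = 157.49 → 157
  G: 82 + 0.51×(255−82) = 82 + 88.23 = 170.23 → 170
  B: 3 + 128.52 = 131.52 → 132
  → #9daa84
28% tone:
  R: 56 + 0.28×(128−56) = 56 + 20.16 = 76.16 → 76
  G: 82 + 0.28×(128−82) = 82 + 12.88 = 94.88 → 95
  B: 3 + 0.28×(128−3) = 3 + 35 = 38 → 38
  → #4c5f26

#9daa84, #4c5f26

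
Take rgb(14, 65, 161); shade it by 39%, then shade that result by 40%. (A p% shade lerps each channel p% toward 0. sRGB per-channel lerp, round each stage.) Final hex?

A 39% shade moves each channel 39% toward 0:
  R: 14 + 0.39×(0−14) = 14 − 5.46 = 8.54 → 9
  G: 65 − 25.35 = 39.65 → 40
  B: 161 + 0.39×(0−161) = 161 − 62.79 = 98.21 → 98
After the shade: rgb(9, 40, 98) = #092862.
A 40% shade moves each channel 40% toward 0:
  R: 9 − 3.6 = 5.4 → 5
  G: 40 + 0.4×(0−40) = 40 − 16 = 24 → 24
  B: 98 − 39.2 = 58.8 → 59
rgb(5, 24, 59) = #05183b.

#05183b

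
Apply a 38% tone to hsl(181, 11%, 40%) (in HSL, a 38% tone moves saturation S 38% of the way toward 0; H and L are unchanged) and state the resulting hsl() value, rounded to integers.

hsl(181, 7%, 40%)

S moves 38% from 11 toward 0: 11 − 4.18 = 6.82 → 7.
H and L are unchanged.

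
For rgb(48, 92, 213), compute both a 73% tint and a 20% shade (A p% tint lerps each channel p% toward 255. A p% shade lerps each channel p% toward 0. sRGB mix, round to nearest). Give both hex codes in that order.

#C7D3F4, #264AAA

73% tint:
  R: 48 + 151.11 = 199.11 → 199
  G: 92 + 0.73×(255−92) = 92 + 118.99 = 210.99 → 211
  B: 213 + 0.73×(255−213) = 213 + 30.66 = 243.66 → 244
  → #C7D3F4
20% shade:
  R: 48 + 0.2×(0−48) = 48 − 9.6 = 38.4 → 38
  G: 92 + 0.2×(0−92) = 92 − 18.4 = 73.6 → 74
  B: 213 + 0.2×(0−213) = 213 − 42.6 = 170.4 → 170
  → #264AAA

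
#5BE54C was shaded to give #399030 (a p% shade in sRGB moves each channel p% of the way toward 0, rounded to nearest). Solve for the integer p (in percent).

#5BE54C is rgb(91, 229, 76); #399030 is rgb(57, 144, 48).
On the G channel (widest range): 144 ≈ 229 + (p/100)(0 − 229), so p ≈ 100×(144 − 229)/(0 − 229) = -8500/-229 = 37.12.
p = 37 reproduces all three channels after rounding.

37%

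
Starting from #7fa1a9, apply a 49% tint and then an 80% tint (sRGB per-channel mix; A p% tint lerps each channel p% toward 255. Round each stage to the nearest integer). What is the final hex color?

#7fa1a9 is rgb(127, 161, 169).
A 49% tint moves each channel 49% toward 255:
  R: 127 + 0.49×(255−127) = 127 + 62.72 = 189.72 → 190
  G: 161 + 46.06 = 207.06 → 207
  B: 169 + 0.49×(255−169) = 169 + 42.14 = 211.14 → 211
After the tint: rgb(190, 207, 211) = #becfd3.
Per channel, c → c + 0.8(255 − c):
  R: 190 + 0.8×(255−190) = 190 + 52 = 242 → 242
  G: 207 + 38.4 = 245.4 → 245
  B: 211 + 0.8×(255−211) = 211 + 35.2 = 246.2 → 246
rgb(242, 245, 246) = #f2f5f6.

#f2f5f6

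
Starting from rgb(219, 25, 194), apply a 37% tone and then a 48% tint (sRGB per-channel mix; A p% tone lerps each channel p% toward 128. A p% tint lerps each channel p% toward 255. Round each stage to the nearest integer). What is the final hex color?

#db9bd3

Per channel, c → c + 0.37(128 − c):
  R: 219 + 0.37×(128−219) = 219 − 33.67 = 185.33 → 185
  G: 25 + 0.37×(128−25) = 25 + 38.11 = 63.11 → 63
  B: 194 + 0.37×(128−194) = 194 − 24.42 = 169.58 → 170
After the tone: rgb(185, 63, 170) = #b93faa.
Lerp each channel 48% toward 255:
  R: 185 + 0.48×(255−185) = 185 + 33.6 = 218.6 → 219
  G: 63 + 0.48×(255−63) = 63 + 92.16 = 155.16 → 155
  B: 170 + 40.8 = 210.8 → 211
rgb(219, 155, 211) = #db9bd3.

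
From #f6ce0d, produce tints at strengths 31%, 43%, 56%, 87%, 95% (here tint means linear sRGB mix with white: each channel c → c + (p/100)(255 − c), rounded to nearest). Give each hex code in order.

#f9dd58, #fae375, #fbe995, #fef9e0, #fffdf3

#f6ce0d is rgb(246, 206, 13).
31%: (246 + 2.79 = 248.79→249, 206 + 15.19 = 221.19→221, 13 + 75.02 = 88.02→88) → #f9dd58
43%: (246 + 3.87 = 249.87→250, 206 + 21.07 = 227.07→227, 13 + 104.06 = 117.06→117) → #fae375
56%: (246 + 5.04 = 251.04→251, 206 + 27.44 = 233.44→233, 13 + 135.52 = 148.52→149) → #fbe995
87%: (246 + 7.83 = 253.83→254, 206 + 42.63 = 248.63→249, 13 + 210.54 = 223.54→224) → #fef9e0
95%: (246 + 8.55 = 254.55→255, 206 + 46.55 = 252.55→253, 13 + 229.9 = 242.9→243) → #fffdf3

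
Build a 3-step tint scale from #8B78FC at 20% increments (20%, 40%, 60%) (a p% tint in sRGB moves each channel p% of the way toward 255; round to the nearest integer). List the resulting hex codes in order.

#8B78FC is rgb(139, 120, 252).
20%: (139 + 23.2 = 162.2→162, 120 + 27 = 147→147, 252 + 0.6 = 252.6→253) → #A293FD
40%: (139 + 46.4 = 185.4→185, 120 + 54 = 174→174, 252 + 1.2 = 253.2→253) → #B9AEFD
60%: (139 + 69.6 = 208.6→209, 120 + 81 = 201→201, 252 + 1.8 = 253.8→254) → #D1C9FE

#A293FD, #B9AEFD, #D1C9FE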